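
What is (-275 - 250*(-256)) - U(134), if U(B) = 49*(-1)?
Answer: 63774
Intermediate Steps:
U(B) = -49
(-275 - 250*(-256)) - U(134) = (-275 - 250*(-256)) - 1*(-49) = (-275 + 64000) + 49 = 63725 + 49 = 63774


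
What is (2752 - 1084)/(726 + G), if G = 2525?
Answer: 1668/3251 ≈ 0.51307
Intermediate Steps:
(2752 - 1084)/(726 + G) = (2752 - 1084)/(726 + 2525) = 1668/3251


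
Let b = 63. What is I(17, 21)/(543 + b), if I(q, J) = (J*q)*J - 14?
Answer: 7483/606 ≈ 12.348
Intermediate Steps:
I(q, J) = -14 + q*J² (I(q, J) = q*J² - 14 = -14 + q*J²)
I(17, 21)/(543 + b) = (-14 + 17*21²)/(543 + 63) = (-14 + 17*441)/606 = (-14 + 7497)/606 = (1/606)*7483 = 7483/606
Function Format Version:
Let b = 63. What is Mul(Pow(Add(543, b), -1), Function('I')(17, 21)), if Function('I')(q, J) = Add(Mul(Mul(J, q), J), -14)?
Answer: Rational(7483, 606) ≈ 12.348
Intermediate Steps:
Function('I')(q, J) = Add(-14, Mul(q, Pow(J, 2))) (Function('I')(q, J) = Add(Mul(q, Pow(J, 2)), -14) = Add(-14, Mul(q, Pow(J, 2))))
Mul(Pow(Add(543, b), -1), Function('I')(17, 21)) = Mul(Pow(Add(543, 63), -1), Add(-14, Mul(17, Pow(21, 2)))) = Mul(Pow(606, -1), Add(-14, Mul(17, 441))) = Mul(Rational(1, 606), Add(-14, 7497)) = Mul(Rational(1, 606), 7483) = Rational(7483, 606)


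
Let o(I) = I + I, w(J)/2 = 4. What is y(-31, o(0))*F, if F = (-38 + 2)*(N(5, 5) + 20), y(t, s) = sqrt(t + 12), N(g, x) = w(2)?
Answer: -1008*I*sqrt(19) ≈ -4393.8*I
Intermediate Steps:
w(J) = 8 (w(J) = 2*4 = 8)
o(I) = 2*I
N(g, x) = 8
y(t, s) = sqrt(12 + t)
F = -1008 (F = (-38 + 2)*(8 + 20) = -36*28 = -1008)
y(-31, o(0))*F = sqrt(12 - 31)*(-1008) = sqrt(-19)*(-1008) = (I*sqrt(19))*(-1008) = -1008*I*sqrt(19)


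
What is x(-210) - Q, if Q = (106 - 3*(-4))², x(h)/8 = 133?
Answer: -12860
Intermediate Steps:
x(h) = 1064 (x(h) = 8*133 = 1064)
Q = 13924 (Q = (106 + 12)² = 118² = 13924)
x(-210) - Q = 1064 - 1*13924 = 1064 - 13924 = -12860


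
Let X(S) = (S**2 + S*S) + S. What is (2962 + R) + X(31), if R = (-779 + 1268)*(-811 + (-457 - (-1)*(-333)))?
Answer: -777974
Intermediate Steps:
X(S) = S + 2*S**2 (X(S) = (S**2 + S**2) + S = 2*S**2 + S = S + 2*S**2)
R = -782889 (R = 489*(-811 + (-457 - 1*333)) = 489*(-811 + (-457 - 333)) = 489*(-811 - 790) = 489*(-1601) = -782889)
(2962 + R) + X(31) = (2962 - 782889) + 31*(1 + 2*31) = -779927 + 31*(1 + 62) = -779927 + 31*63 = -779927 + 1953 = -777974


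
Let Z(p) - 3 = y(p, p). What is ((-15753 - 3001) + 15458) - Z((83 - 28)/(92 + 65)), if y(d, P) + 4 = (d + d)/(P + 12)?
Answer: -6389115/1939 ≈ -3295.1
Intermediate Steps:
y(d, P) = -4 + 2*d/(12 + P) (y(d, P) = -4 + (d + d)/(P + 12) = -4 + (2*d)/(12 + P) = -4 + 2*d/(12 + P))
Z(p) = 3 + 2*(-24 - p)/(12 + p) (Z(p) = 3 + 2*(-24 + p - 2*p)/(12 + p) = 3 + 2*(-24 - p)/(12 + p))
((-15753 - 3001) + 15458) - Z((83 - 28)/(92 + 65)) = ((-15753 - 3001) + 15458) - (-12 + (83 - 28)/(92 + 65))/(12 + (83 - 28)/(92 + 65)) = (-18754 + 15458) - (-12 + 55/157)/(12 + 55/157) = -3296 - (-12 + 55*(1/157))/(12 + 55*(1/157)) = -3296 - (-12 + 55/157)/(12 + 55/157) = -3296 - (-1829)/(1939/157*157) = -3296 - 157*(-1829)/(1939*157) = -3296 - 1*(-1829/1939) = -3296 + 1829/1939 = -6389115/1939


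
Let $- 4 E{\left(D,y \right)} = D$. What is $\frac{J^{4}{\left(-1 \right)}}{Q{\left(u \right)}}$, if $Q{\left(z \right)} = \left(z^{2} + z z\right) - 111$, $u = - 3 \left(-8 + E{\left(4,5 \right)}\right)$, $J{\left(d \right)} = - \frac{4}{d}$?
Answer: $\frac{256}{1347} \approx 0.19005$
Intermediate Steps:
$E{\left(D,y \right)} = - \frac{D}{4}$
$u = 27$ ($u = - 3 \left(-8 - 1\right) = \left(-3\right) \left(-9\right) = 27$)
$Q{\left(z \right)} = -111 + 2 z^{2}$ ($Q{\left(z \right)} = \left(z^{2} + z^{2}\right) - 111 = 2 z^{2} - 111 = -111 + 2 z^{2}$)
$\frac{J^{4}{\left(-1 \right)}}{Q{\left(u \right)}} = \frac{\left(- \frac{4}{-1}\right)^{4}}{-111 + 2 \cdot 27^{2}} = \frac{\left(\left(-4\right) \left(-1\right)\right)^{4}}{-111 + 2 \cdot 729} = \frac{4^{4}}{-111 + 1458} = \frac{256}{1347}$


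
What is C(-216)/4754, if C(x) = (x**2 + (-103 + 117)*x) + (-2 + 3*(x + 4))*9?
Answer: 18945/2377 ≈ 7.9701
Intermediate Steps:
C(x) = 90 + x**2 + 41*x (C(x) = (x**2 + 14*x) + (-2 + 3*(4 + x))*9 = (x**2 + 14*x) + (-2 + (12 + 3*x))*9 = (x**2 + 14*x) + (10 + 3*x)*9 = (x**2 + 14*x) + (90 + 27*x) = 90 + x**2 + 41*x)
C(-216)/4754 = (90 + (-216)**2 + 41*(-216))/4754 = (90 + 46656 - 8856)*(1/4754) = 37890*(1/4754) = 18945/2377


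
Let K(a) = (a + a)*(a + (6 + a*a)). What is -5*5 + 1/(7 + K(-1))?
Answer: -126/5 ≈ -25.200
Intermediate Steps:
K(a) = 2*a*(6 + a + a**2) (K(a) = (2*a)*(a + (6 + a**2)) = (2*a)*(6 + a + a**2) = 2*a*(6 + a + a**2))
-5*5 + 1/(7 + K(-1)) = -5*5 + 1/(7 + 2*(-1)*(6 - 1 + (-1)**2)) = -25 + 1/(7 + 2*(-1)*(6 - 1 + 1)) = -25 + 1/(7 + 2*(-1)*6) = -25 + 1/(7 - 12) = -25 + 1/(-5) = -25 - 1/5 = -126/5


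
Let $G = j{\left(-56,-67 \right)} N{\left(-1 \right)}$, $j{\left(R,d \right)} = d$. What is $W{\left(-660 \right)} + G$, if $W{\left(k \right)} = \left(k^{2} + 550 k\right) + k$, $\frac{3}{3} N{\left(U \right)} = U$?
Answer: $72007$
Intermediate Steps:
$N{\left(U \right)} = U$
$G = 67$ ($G = \left(-67\right) \left(-1\right) = 67$)
$W{\left(k \right)} = k^{2} + 551 k$
$W{\left(-660 \right)} + G = - 660 \left(551 - 660\right) + 67 = \left(-660\right) \left(-109\right) + 67 = 71940 + 67 = 72007$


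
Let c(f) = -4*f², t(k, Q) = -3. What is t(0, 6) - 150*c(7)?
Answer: 29397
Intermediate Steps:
t(0, 6) - 150*c(7) = -3 - (-600)*7² = -3 - (-600)*49 = -3 - 150*(-196) = -3 + 29400 = 29397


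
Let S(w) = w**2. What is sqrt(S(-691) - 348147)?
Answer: sqrt(129334) ≈ 359.63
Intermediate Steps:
sqrt(S(-691) - 348147) = sqrt((-691)**2 - 348147) = sqrt(477481 - 348147) = sqrt(129334)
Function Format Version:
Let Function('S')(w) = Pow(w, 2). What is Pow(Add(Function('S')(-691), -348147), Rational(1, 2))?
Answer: Pow(129334, Rational(1, 2)) ≈ 359.63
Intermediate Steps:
Pow(Add(Function('S')(-691), -348147), Rational(1, 2)) = Pow(Add(Pow(-691, 2), -348147), Rational(1, 2)) = Pow(Add(477481, -348147), Rational(1, 2)) = Pow(129334, Rational(1, 2))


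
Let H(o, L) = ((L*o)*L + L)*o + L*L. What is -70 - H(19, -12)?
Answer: -51970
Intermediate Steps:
H(o, L) = L² + o*(L + o*L²) (H(o, L) = (o*L² + L)*o + L² = (L + o*L²)*o + L² = o*(L + o*L²) + L² = L² + o*(L + o*L²))
-70 - H(19, -12) = -70 - (-12)*(-12 + 19 - 12*19²) = -70 - (-12)*(-12 + 19 - 12*361) = -70 - (-12)*(-12 + 19 - 4332) = -70 - (-12)*(-4325) = -70 - 1*51900 = -70 - 51900 = -51970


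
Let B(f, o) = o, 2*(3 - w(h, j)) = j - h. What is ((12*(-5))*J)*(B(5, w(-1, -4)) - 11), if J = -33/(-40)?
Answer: 1287/4 ≈ 321.75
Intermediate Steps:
w(h, j) = 3 + h/2 - j/2 (w(h, j) = 3 - (j - h)/2 = 3 + (h/2 - j/2) = 3 + h/2 - j/2)
J = 33/40 (J = -33*(-1/40) = 33/40 ≈ 0.82500)
((12*(-5))*J)*(B(5, w(-1, -4)) - 11) = ((12*(-5))*(33/40))*((3 + (½)*(-1) - ½*(-4)) - 11) = (-60*33/40)*((3 - ½ + 2) - 11) = -99*(9/2 - 11)/2 = -99/2*(-13/2) = 1287/4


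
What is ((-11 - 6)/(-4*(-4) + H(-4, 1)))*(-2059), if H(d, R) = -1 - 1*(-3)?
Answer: 35003/18 ≈ 1944.6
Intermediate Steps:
H(d, R) = 2 (H(d, R) = -1 + 3 = 2)
((-11 - 6)/(-4*(-4) + H(-4, 1)))*(-2059) = ((-11 - 6)/(-4*(-4) + 2))*(-2059) = -17/(16 + 2)*(-2059) = -17/18*(-2059) = 35003/18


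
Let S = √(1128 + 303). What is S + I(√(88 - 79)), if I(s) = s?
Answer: 3 + 3*√159 ≈ 40.829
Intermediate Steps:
S = 3*√159 (S = √1431 = 3*√159 ≈ 37.829)
S + I(√(88 - 79)) = 3*√159 + √(88 - 79) = 3*√159 + √9 = 3*√159 + 3 = 3 + 3*√159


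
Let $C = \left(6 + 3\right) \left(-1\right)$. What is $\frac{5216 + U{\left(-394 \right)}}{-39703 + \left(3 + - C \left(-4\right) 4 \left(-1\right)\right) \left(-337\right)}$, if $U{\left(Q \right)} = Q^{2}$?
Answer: $- \frac{80226}{44621} \approx -1.7979$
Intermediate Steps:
$C = -9$ ($C = 9 \left(-1\right) = -9$)
$\frac{5216 + U{\left(-394 \right)}}{-39703 + \left(3 + - C \left(-4\right) 4 \left(-1\right)\right) \left(-337\right)} = \frac{5216 + \left(-394\right)^{2}}{-39703 + \left(3 + \left(-1\right) \left(-9\right) \left(-4\right) 4 \left(-1\right)\right) \left(-337\right)} = \frac{5216 + 155236}{-39703 + \left(3 + 9 \left(-4\right) 4 \left(-1\right)\right) \left(-337\right)} = \frac{160452}{-39703 + \left(3 + \left(-36\right) 4 \left(-1\right)\right) \left(-337\right)} = \frac{160452}{-39703 + \left(3 - -144\right) \left(-337\right)} = \frac{160452}{-39703 + \left(3 + 144\right) \left(-337\right)} = \frac{160452}{-39703 + 147 \left(-337\right)} = \frac{160452}{-39703 - 49539} = \frac{160452}{-89242} = 160452 \left(- \frac{1}{89242}\right) = - \frac{80226}{44621}$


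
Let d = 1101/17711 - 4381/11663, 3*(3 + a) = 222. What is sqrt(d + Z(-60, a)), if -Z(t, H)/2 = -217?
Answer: sqrt(18504725760822264162)/206563393 ≈ 20.825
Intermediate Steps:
a = 71 (a = -3 + (1/3)*222 = -3 + 74 = 71)
Z(t, H) = 434 (Z(t, H) = -2*(-217) = 434)
d = -64750928/206563393 (d = 1101*(1/17711) - 4381*1/11663 = 1101/17711 - 4381/11663 = -64750928/206563393 ≈ -0.31347)
sqrt(d + Z(-60, a)) = sqrt(-64750928/206563393 + 434) = sqrt(89583761634/206563393) = sqrt(18504725760822264162)/206563393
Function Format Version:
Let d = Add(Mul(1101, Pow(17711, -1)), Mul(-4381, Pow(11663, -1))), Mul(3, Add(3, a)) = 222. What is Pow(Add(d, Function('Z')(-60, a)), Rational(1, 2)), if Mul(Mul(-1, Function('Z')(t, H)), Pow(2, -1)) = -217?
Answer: Mul(Rational(1, 206563393), Pow(18504725760822264162, Rational(1, 2))) ≈ 20.825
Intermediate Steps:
a = 71 (a = Add(-3, Mul(Rational(1, 3), 222)) = Add(-3, 74) = 71)
Function('Z')(t, H) = 434 (Function('Z')(t, H) = Mul(-2, -217) = 434)
d = Rational(-64750928, 206563393) (d = Add(Mul(1101, Rational(1, 17711)), Mul(-4381, Rational(1, 11663))) = Add(Rational(1101, 17711), Rational(-4381, 11663)) = Rational(-64750928, 206563393) ≈ -0.31347)
Pow(Add(d, Function('Z')(-60, a)), Rational(1, 2)) = Pow(Add(Rational(-64750928, 206563393), 434), Rational(1, 2)) = Pow(Rational(89583761634, 206563393), Rational(1, 2)) = Mul(Rational(1, 206563393), Pow(18504725760822264162, Rational(1, 2)))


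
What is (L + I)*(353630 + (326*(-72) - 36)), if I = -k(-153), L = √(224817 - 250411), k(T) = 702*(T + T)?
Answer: 70914167064 + 330122*I*√25594 ≈ 7.0914e+10 + 5.2813e+7*I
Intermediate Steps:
k(T) = 1404*T (k(T) = 702*(2*T) = 1404*T)
L = I*√25594 (L = √(-25594) = I*√25594 ≈ 159.98*I)
I = 214812 (I = -1404*(-153) = -1*(-214812) = 214812)
(L + I)*(353630 + (326*(-72) - 36)) = (I*√25594 + 214812)*(353630 + (326*(-72) - 36)) = (214812 + I*√25594)*(353630 + (-23472 - 36)) = (214812 + I*√25594)*(353630 - 23508) = (214812 + I*√25594)*330122 = 70914167064 + 330122*I*√25594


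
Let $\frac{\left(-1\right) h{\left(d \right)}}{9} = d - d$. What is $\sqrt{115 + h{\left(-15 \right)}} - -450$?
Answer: $450 + \sqrt{115} \approx 460.72$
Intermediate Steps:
$h{\left(d \right)} = 0$ ($h{\left(d \right)} = - 9 \left(d - d\right) = \left(-9\right) 0 = 0$)
$\sqrt{115 + h{\left(-15 \right)}} - -450 = \sqrt{115 + 0} - -450 = \sqrt{115} + 450 = 450 + \sqrt{115}$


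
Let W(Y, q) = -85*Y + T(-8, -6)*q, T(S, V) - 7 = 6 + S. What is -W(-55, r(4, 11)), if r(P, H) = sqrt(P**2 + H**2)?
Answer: -4675 - 5*sqrt(137) ≈ -4733.5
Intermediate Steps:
T(S, V) = 13 + S (T(S, V) = 7 + (6 + S) = 13 + S)
r(P, H) = sqrt(H**2 + P**2)
W(Y, q) = -85*Y + 5*q (W(Y, q) = -85*Y + (13 - 8)*q = -85*Y + 5*q)
-W(-55, r(4, 11)) = -(-85*(-55) + 5*sqrt(11**2 + 4**2)) = -(4675 + 5*sqrt(121 + 16)) = -(4675 + 5*sqrt(137)) = -4675 - 5*sqrt(137)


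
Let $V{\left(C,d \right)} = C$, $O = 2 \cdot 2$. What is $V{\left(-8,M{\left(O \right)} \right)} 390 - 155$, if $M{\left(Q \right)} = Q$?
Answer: $-3275$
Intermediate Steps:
$O = 4$
$V{\left(-8,M{\left(O \right)} \right)} 390 - 155 = \left(-8\right) 390 - 155 = -3120 - 155 = -3275$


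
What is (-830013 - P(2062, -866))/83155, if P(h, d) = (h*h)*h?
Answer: -8768132341/83155 ≈ -1.0544e+5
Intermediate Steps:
P(h, d) = h**3 (P(h, d) = h**2*h = h**3)
(-830013 - P(2062, -866))/83155 = (-830013 - 1*2062**3)/83155 = (-830013 - 1*8767302328)*(1/83155) = (-830013 - 8767302328)*(1/83155) = -8768132341*1/83155 = -8768132341/83155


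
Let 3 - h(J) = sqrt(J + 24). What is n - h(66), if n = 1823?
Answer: 1820 + 3*sqrt(10) ≈ 1829.5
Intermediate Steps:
h(J) = 3 - sqrt(24 + J) (h(J) = 3 - sqrt(J + 24) = 3 - sqrt(24 + J))
n - h(66) = 1823 - (3 - sqrt(24 + 66)) = 1823 - (3 - sqrt(90)) = 1823 - (3 - 3*sqrt(10)) = 1823 + (-3 + 3*sqrt(10)) = 1820 + 3*sqrt(10)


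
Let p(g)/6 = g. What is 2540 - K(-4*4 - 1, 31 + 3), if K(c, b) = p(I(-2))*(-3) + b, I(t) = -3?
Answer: 2452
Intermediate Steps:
p(g) = 6*g
K(c, b) = 54 + b (K(c, b) = (6*(-3))*(-3) + b = -18*(-3) + b = 54 + b)
2540 - K(-4*4 - 1, 31 + 3) = 2540 - (54 + (31 + 3)) = 2540 - (54 + 34) = 2540 - 1*88 = 2540 - 88 = 2452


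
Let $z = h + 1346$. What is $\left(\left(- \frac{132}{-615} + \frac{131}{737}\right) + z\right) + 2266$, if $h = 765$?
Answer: $\frac{661358328}{151085} \approx 4377.4$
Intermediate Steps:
$z = 2111$ ($z = 765 + 1346 = 2111$)
$\left(\left(- \frac{132}{-615} + \frac{131}{737}\right) + z\right) + 2266 = \left(\left(- \frac{132}{-615} + \frac{131}{737}\right) + 2111\right) + 2266 = \left(\left(\left(-132\right) \left(- \frac{1}{615}\right) + 131 \cdot \frac{1}{737}\right) + 2111\right) + 2266 = \left(\left(\frac{44}{205} + \frac{131}{737}\right) + 2111\right) + 2266 = \left(\frac{59283}{151085} + 2111\right) + 2266 = \frac{318999718}{151085} + 2266 = \frac{661358328}{151085}$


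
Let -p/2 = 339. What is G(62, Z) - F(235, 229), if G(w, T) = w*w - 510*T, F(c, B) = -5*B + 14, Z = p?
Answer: 350755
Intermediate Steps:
p = -678 (p = -2*339 = -678)
Z = -678
F(c, B) = 14 - 5*B
G(w, T) = w² - 510*T
G(62, Z) - F(235, 229) = (62² - 510*(-678)) - (14 - 5*229) = (3844 + 345780) - (14 - 1145) = 349624 - 1*(-1131) = 349624 + 1131 = 350755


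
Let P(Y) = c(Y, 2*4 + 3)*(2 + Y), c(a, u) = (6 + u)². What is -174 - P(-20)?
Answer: 5028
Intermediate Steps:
P(Y) = 578 + 289*Y (P(Y) = (6 + (2*4 + 3))²*(2 + Y) = (6 + (8 + 3))²*(2 + Y) = (6 + 11)²*(2 + Y) = 17²*(2 + Y) = 289*(2 + Y) = 578 + 289*Y)
-174 - P(-20) = -174 - (578 + 289*(-20)) = -174 - (578 - 5780) = -174 - 1*(-5202) = -174 + 5202 = 5028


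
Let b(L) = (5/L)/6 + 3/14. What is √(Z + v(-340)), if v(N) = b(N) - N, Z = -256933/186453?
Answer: √296549306416353634/29583876 ≈ 18.407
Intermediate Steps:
Z = -256933/186453 (Z = -256933*1/186453 = -256933/186453 ≈ -1.3780)
b(L) = 3/14 + 5/(6*L) (b(L) = (5/L)*(⅙) + 3*(1/14) = 5/(6*L) + 3/14 = 3/14 + 5/(6*L))
v(N) = -N + (35 + 9*N)/(42*N) (v(N) = (35 + 9*N)/(42*N) - N = -N + (35 + 9*N)/(42*N))
√(Z + v(-340)) = √(-256933/186453 + (3/14 - 1*(-340) + (⅚)/(-340))) = √(-256933/186453 + (3/14 + 340 + (⅚)*(-1/340))) = √(-256933/186453 + (3/14 + 340 - 1/408)) = √(-256933/186453 + 971645/2856) = √(60144108179/177503256) = √296549306416353634/29583876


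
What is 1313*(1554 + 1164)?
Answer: 3568734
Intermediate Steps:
1313*(1554 + 1164) = 1313*2718 = 3568734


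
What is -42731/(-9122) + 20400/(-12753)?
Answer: 119619881/38777622 ≈ 3.0848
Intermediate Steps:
-42731/(-9122) + 20400/(-12753) = -42731*(-1/9122) + 20400*(-1/12753) = 42731/9122 - 6800/4251 = 119619881/38777622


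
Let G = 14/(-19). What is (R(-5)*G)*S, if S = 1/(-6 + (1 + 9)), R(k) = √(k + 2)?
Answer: -7*I*√3/38 ≈ -0.31906*I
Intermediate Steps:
R(k) = √(2 + k)
G = -14/19 (G = 14*(-1/19) = -14/19 ≈ -0.73684)
S = ¼ (S = 1/(-6 + 10) = 1/4 = ¼ ≈ 0.25000)
(R(-5)*G)*S = (√(2 - 5)*(-14/19))*(¼) = (√(-3)*(-14/19))*(¼) = ((I*√3)*(-14/19))*(¼) = -14*I*√3/19*(¼) = -7*I*√3/38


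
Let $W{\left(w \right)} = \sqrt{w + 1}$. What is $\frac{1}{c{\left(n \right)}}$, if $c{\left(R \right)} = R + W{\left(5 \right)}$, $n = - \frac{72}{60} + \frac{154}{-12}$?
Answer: $- \frac{12630}{171841} - \frac{900 \sqrt{6}}{171841} \approx -0.086327$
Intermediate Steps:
$n = - \frac{421}{30}$ ($n = \left(-72\right) \frac{1}{60} + 154 \left(- \frac{1}{12}\right) = - \frac{6}{5} - \frac{77}{6} = - \frac{421}{30} \approx -14.033$)
$W{\left(w \right)} = \sqrt{1 + w}$
$c{\left(R \right)} = R + \sqrt{6}$ ($c{\left(R \right)} = R + \sqrt{1 + 5} = R + \sqrt{6}$)
$\frac{1}{c{\left(n \right)}} = \frac{1}{- \frac{421}{30} + \sqrt{6}}$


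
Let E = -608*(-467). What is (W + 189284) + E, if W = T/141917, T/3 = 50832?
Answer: 67158115236/141917 ≈ 4.7322e+5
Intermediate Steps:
T = 152496 (T = 3*50832 = 152496)
W = 152496/141917 ≈ 1.0745
E = 283936
(W + 189284) + E = (152496/141917 + 189284) + 283936 = 26862769924/141917 + 283936 = 67158115236/141917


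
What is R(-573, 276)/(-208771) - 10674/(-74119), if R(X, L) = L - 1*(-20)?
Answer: 2206482430/15473897749 ≈ 0.14259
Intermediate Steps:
R(X, L) = 20 + L (R(X, L) = L + 20 = 20 + L)
R(-573, 276)/(-208771) - 10674/(-74119) = (20 + 276)/(-208771) - 10674/(-74119) = 296*(-1/208771) - 10674*(-1/74119) = -296/208771 + 10674/74119 = 2206482430/15473897749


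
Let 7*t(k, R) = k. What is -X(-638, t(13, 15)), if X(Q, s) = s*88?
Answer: -1144/7 ≈ -163.43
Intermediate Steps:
t(k, R) = k/7
X(Q, s) = 88*s
-X(-638, t(13, 15)) = -88*(1/7)*13 = -88*13/7 = -1*1144/7 = -1144/7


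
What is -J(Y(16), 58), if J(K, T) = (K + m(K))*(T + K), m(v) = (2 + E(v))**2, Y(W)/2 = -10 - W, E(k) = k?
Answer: -14688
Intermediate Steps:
Y(W) = -20 - 2*W (Y(W) = 2*(-10 - W) = -20 - 2*W)
m(v) = (2 + v)**2
J(K, T) = (K + T)*(K + (2 + K)**2) (J(K, T) = (K + (2 + K)**2)*(T + K) = (K + (2 + K)**2)*(K + T) = (K + T)*(K + (2 + K)**2))
-J(Y(16), 58) = -((-20 - 2*16)**2 + (-20 - 2*16)*58 + (-20 - 2*16)*(2 + (-20 - 2*16))**2 + 58*(2 + (-20 - 2*16))**2) = -((-20 - 32)**2 + (-20 - 32)*58 + (-20 - 32)*(2 + (-20 - 32))**2 + 58*(2 + (-20 - 32))**2) = -((-52)**2 - 52*58 - 52*(2 - 52)**2 + 58*(2 - 52)**2) = -(2704 - 3016 - 52*(-50)**2 + 58*(-50)**2) = -(2704 - 3016 - 52*2500 + 58*2500) = -(2704 - 3016 - 130000 + 145000) = -1*14688 = -14688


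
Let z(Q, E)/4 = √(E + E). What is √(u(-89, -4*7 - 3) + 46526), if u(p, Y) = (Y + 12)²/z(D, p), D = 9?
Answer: √(5896519136 - 64258*I*√178)/356 ≈ 215.7 - 0.01568*I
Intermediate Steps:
z(Q, E) = 4*√2*√E (z(Q, E) = 4*√(E + E) = 4*√(2*E) = 4*(√2*√E) = 4*√2*√E)
u(p, Y) = √2*(12 + Y)²/(8*√p) (u(p, Y) = (Y + 12)²/((4*√2*√p)) = (12 + Y)²*(√2/(8*√p)) = √2*(12 + Y)²/(8*√p))
√(u(-89, -4*7 - 3) + 46526) = √(√2*(12 + (-4*7 - 3))²/(8*√(-89)) + 46526) = √(√2*(-I*√89/89)*(12 + (-28 - 3))²/8 + 46526) = √(√2*(-I*√89/89)*(12 - 31)²/8 + 46526) = √((⅛)*√2*(-I*√89/89)*(-19)² + 46526) = √((⅛)*√2*(-I*√89/89)*361 + 46526) = √(-361*I*√178/712 + 46526) = √(46526 - 361*I*√178/712)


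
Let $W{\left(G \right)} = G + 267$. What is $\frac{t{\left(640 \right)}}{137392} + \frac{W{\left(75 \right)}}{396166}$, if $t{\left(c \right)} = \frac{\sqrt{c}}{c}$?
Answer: $\frac{171}{198083} + \frac{\sqrt{10}}{10991360} \approx 0.00086356$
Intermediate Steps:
$W{\left(G \right)} = 267 + G$
$t{\left(c \right)} = \frac{1}{\sqrt{c}}$
$\frac{t{\left(640 \right)}}{137392} + \frac{W{\left(75 \right)}}{396166} = \frac{1}{8 \sqrt{10} \cdot 137392} + \frac{267 + 75}{396166} = \frac{\sqrt{10}}{80} \cdot \frac{1}{137392} + 342 \cdot \frac{1}{396166} = \frac{\sqrt{10}}{10991360} + \frac{171}{198083} = \frac{171}{198083} + \frac{\sqrt{10}}{10991360}$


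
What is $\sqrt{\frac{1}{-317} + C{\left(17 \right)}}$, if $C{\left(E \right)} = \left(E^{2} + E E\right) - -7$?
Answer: $\frac{2 \sqrt{14696437}}{317} \approx 24.187$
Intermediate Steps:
$C{\left(E \right)} = 7 + 2 E^{2}$ ($C{\left(E \right)} = \left(E^{2} + E^{2}\right) + 7 = 2 E^{2} + 7 = 7 + 2 E^{2}$)
$\sqrt{\frac{1}{-317} + C{\left(17 \right)}} = \sqrt{\frac{1}{-317} + \left(7 + 2 \cdot 17^{2}\right)} = \sqrt{- \frac{1}{317} + \left(7 + 2 \cdot 289\right)} = \sqrt{- \frac{1}{317} + \left(7 + 578\right)} = \sqrt{- \frac{1}{317} + 585} = \sqrt{\frac{185444}{317}} = \frac{2 \sqrt{14696437}}{317}$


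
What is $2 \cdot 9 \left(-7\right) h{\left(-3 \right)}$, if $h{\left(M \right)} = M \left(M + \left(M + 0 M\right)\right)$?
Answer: $-2268$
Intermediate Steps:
$h{\left(M \right)} = 2 M^{2}$ ($h{\left(M \right)} = M \left(M + \left(M + 0\right)\right) = M \left(M + M\right) = M 2 M = 2 M^{2}$)
$2 \cdot 9 \left(-7\right) h{\left(-3 \right)} = 2 \cdot 9 \left(-7\right) 2 \left(-3\right)^{2} = 2 \left(- 63 \cdot 2 \cdot 9\right) = 2 \left(\left(-63\right) 18\right) = 2 \left(-1134\right) = -2268$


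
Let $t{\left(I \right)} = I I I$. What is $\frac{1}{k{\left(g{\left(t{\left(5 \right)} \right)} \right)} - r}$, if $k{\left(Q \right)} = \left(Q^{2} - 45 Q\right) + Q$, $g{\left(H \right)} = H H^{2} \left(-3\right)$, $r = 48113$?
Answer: $\frac{1}{34332533155012} \approx 2.9127 \cdot 10^{-14}$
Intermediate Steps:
$t{\left(I \right)} = I^{3}$ ($t{\left(I \right)} = I^{2} I = I^{3}$)
$g{\left(H \right)} = - 3 H^{3}$ ($g{\left(H \right)} = H^{3} \left(-3\right) = - 3 H^{3}$)
$k{\left(Q \right)} = Q^{2} - 44 Q$
$\frac{1}{k{\left(g{\left(t{\left(5 \right)} \right)} \right)} - r} = \frac{1}{- 3 \left(5^{3}\right)^{3} \left(-44 - 3 \left(5^{3}\right)^{3}\right) - 48113} = \frac{1}{- 3 \cdot 125^{3} \left(-44 - 3 \cdot 125^{3}\right) - 48113} = \frac{1}{\left(-3\right) 1953125 \left(-44 - 5859375\right) - 48113} = \frac{1}{- 5859375 \left(-44 - 5859375\right) - 48113} = \frac{1}{\left(-5859375\right) \left(-5859419\right) - 48113} = \frac{1}{34332533203125 - 48113} = \frac{1}{34332533155012}$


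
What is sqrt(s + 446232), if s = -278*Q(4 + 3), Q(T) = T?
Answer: sqrt(444286) ≈ 666.55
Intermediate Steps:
s = -1946 (s = -278*(4 + 3) = -278*7 = -1946)
sqrt(s + 446232) = sqrt(-1946 + 446232) = sqrt(444286)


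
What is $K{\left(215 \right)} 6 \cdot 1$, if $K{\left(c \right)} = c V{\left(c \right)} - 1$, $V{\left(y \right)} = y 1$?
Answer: $277344$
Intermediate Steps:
$V{\left(y \right)} = y$
$K{\left(c \right)} = -1 + c^{2}$ ($K{\left(c \right)} = c c - 1 = c^{2} - 1 = -1 + c^{2}$)
$K{\left(215 \right)} 6 \cdot 1 = \left(-1 + 215^{2}\right) 6 \cdot 1 = \left(-1 + 46225\right) 6 = 46224 \cdot 6 = 277344$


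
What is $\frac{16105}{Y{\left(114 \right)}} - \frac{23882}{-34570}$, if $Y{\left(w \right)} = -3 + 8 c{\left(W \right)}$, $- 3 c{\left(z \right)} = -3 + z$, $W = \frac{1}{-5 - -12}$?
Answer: $\frac{5847031702}{1676645} \approx 3487.3$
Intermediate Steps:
$W = \frac{1}{7}$ ($W = \frac{1}{-5 + 12} = \frac{1}{7} \approx 0.14286$)
$c{\left(z \right)} = 1 - \frac{z}{3}$ ($c{\left(z \right)} = - \frac{-3 + z}{3} = 1 - \frac{z}{3}$)
$Y{\left(w \right)} = \frac{97}{21}$ ($Y{\left(w \right)} = -3 + 8 \left(1 - \frac{1}{21}\right) = -3 + 8 \cdot \frac{20}{21} = -3 + \frac{160}{21} = \frac{97}{21}$)
$\frac{16105}{Y{\left(114 \right)}} - \frac{23882}{-34570} = \frac{16105}{\frac{97}{21}} - \frac{23882}{-34570} = 16105 \cdot \frac{21}{97} - - \frac{11941}{17285} = \frac{338205}{97} + \frac{11941}{17285} = \frac{5847031702}{1676645}$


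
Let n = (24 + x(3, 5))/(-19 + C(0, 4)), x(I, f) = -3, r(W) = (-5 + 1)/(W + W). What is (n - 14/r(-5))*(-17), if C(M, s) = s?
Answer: 3094/5 ≈ 618.80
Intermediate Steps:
r(W) = -2/W (r(W) = -4*1/(2*W) = -2/W)
n = -7/5 (n = (24 - 3)/(-19 + 4) = 21/(-15) = 21*(-1/15) = -7/5 ≈ -1.4000)
(n - 14/r(-5))*(-17) = (-7/5 - 14/((-2/(-5))))*(-17) = (-7/5 - 14/((-2*(-⅕))))*(-17) = (-7/5 - 14/⅖)*(-17) = (-7/5 - 14*5/2)*(-17) = (-7/5 - 35)*(-17) = -182/5*(-17) = 3094/5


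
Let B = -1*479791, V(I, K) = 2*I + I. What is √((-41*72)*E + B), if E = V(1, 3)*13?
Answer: I*√594919 ≈ 771.31*I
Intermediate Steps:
V(I, K) = 3*I
B = -479791
E = 39 (E = (3*1)*13 = 3*13 = 39)
√((-41*72)*E + B) = √(-41*72*39 - 479791) = √(-2952*39 - 479791) = √(-115128 - 479791) = √(-594919) = I*√594919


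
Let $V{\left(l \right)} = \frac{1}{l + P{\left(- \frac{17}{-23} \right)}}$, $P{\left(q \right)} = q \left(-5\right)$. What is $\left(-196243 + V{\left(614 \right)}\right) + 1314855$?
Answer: $\frac{15701956667}{14037} \approx 1.1186 \cdot 10^{6}$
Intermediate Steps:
$P{\left(q \right)} = - 5 q$
$V{\left(l \right)} = \frac{1}{- \frac{85}{23} + l}$ ($V{\left(l \right)} = \frac{1}{l - 5 \left(- \frac{17}{-23}\right)} = \frac{1}{l - 5 \left(\left(-17\right) \left(- \frac{1}{23}\right)\right)} = \frac{1}{l - \frac{85}{23}} = \frac{1}{- \frac{85}{23} + l}$)
$\left(-196243 + V{\left(614 \right)}\right) + 1314855 = \left(-196243 + \frac{23}{-85 + 23 \cdot 614}\right) + 1314855 = \left(-196243 + \frac{23}{-85 + 14122}\right) + 1314855 = \left(-196243 + \frac{23}{14037}\right) + 1314855 = - \frac{2754662968}{14037} + 1314855 = \frac{15701956667}{14037}$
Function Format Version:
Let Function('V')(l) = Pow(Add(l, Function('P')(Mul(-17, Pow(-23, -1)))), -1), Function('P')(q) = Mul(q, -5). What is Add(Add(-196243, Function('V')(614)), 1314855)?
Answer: Rational(15701956667, 14037) ≈ 1.1186e+6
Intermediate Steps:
Function('P')(q) = Mul(-5, q)
Function('V')(l) = Pow(Add(Rational(-85, 23), l), -1) (Function('V')(l) = Pow(Add(l, Mul(-5, Mul(-17, Pow(-23, -1)))), -1) = Pow(Add(l, Mul(-5, Mul(-17, Rational(-1, 23)))), -1) = Pow(Add(l, Mul(-5, Rational(17, 23))), -1) = Pow(Add(l, Rational(-85, 23)), -1) = Pow(Add(Rational(-85, 23), l), -1))
Add(Add(-196243, Function('V')(614)), 1314855) = Add(Add(-196243, Mul(23, Pow(Add(-85, Mul(23, 614)), -1))), 1314855) = Add(Add(-196243, Mul(23, Pow(Add(-85, 14122), -1))), 1314855) = Add(Add(-196243, Mul(23, Pow(14037, -1))), 1314855) = Add(Add(-196243, Mul(23, Rational(1, 14037))), 1314855) = Add(Add(-196243, Rational(23, 14037)), 1314855) = Add(Rational(-2754662968, 14037), 1314855) = Rational(15701956667, 14037)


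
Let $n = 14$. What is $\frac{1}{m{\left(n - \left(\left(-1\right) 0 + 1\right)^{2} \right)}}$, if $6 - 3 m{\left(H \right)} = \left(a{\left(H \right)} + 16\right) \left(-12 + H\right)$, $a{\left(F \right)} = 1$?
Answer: $- \frac{3}{11} \approx -0.27273$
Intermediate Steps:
$m{\left(H \right)} = 70 - \frac{17 H}{3}$ ($m{\left(H \right)} = 2 - \frac{\left(1 + 16\right) \left(-12 + H\right)}{3} = 2 - \frac{17 \left(-12 + H\right)}{3} = 2 - \frac{-204 + 17 H}{3} = 2 - \left(-68 + \frac{17 H}{3}\right) = 70 - \frac{17 H}{3}$)
$\frac{1}{m{\left(n - \left(\left(-1\right) 0 + 1\right)^{2} \right)}} = \frac{1}{70 - \frac{17 \left(14 - \left(\left(-1\right) 0 + 1\right)^{2}\right)}{3}} = \frac{1}{70 - \frac{17 \left(14 - \left(0 + 1\right)^{2}\right)}{3}} = \frac{1}{70 - \frac{17 \left(14 - 1^{2}\right)}{3}} = \frac{1}{70 - \frac{17 \left(14 - 1\right)}{3}} = \frac{1}{70 - \frac{221}{3}} = \frac{1}{- \frac{11}{3}} = - \frac{3}{11}$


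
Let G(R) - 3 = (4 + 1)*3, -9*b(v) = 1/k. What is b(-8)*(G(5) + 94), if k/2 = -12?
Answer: 14/27 ≈ 0.51852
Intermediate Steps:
k = -24 (k = 2*(-12) = -24)
b(v) = 1/216 (b(v) = -⅑/(-24) = -⅑*(-1/24) = 1/216)
G(R) = 18 (G(R) = 3 + (4 + 1)*3 = 3 + 5*3 = 3 + 15 = 18)
b(-8)*(G(5) + 94) = (18 + 94)/216 = (1/216)*112 = 14/27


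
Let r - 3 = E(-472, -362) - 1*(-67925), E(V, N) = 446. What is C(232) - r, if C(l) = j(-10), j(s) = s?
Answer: -68384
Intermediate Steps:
C(l) = -10
r = 68374 (r = 3 + (446 - 1*(-67925)) = 3 + (446 + 67925) = 3 + 68371 = 68374)
C(232) - r = -10 - 1*68374 = -10 - 68374 = -68384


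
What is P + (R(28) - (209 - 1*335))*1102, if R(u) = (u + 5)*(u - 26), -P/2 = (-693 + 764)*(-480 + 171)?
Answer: 255462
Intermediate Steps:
P = 43878 (P = -2*(-693 + 764)*(-480 + 171) = -142*(-309) = -2*(-21939) = 43878)
R(u) = (-26 + u)*(5 + u) (R(u) = (5 + u)*(-26 + u) = (-26 + u)*(5 + u))
P + (R(28) - (209 - 1*335))*1102 = 43878 + ((-130 + 28² - 21*28) - (209 - 1*335))*1102 = 43878 + ((-130 + 784 - 588) - (209 - 335))*1102 = 43878 + (66 - 1*(-126))*1102 = 43878 + (66 + 126)*1102 = 43878 + 192*1102 = 43878 + 211584 = 255462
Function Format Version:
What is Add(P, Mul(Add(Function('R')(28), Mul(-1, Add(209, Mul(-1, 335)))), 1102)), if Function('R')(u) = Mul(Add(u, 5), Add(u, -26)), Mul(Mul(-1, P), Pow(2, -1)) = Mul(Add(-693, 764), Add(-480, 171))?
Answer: 255462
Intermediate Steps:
P = 43878 (P = Mul(-2, Mul(Add(-693, 764), Add(-480, 171))) = Mul(-2, Mul(71, -309)) = Mul(-2, -21939) = 43878)
Function('R')(u) = Mul(Add(-26, u), Add(5, u)) (Function('R')(u) = Mul(Add(5, u), Add(-26, u)) = Mul(Add(-26, u), Add(5, u)))
Add(P, Mul(Add(Function('R')(28), Mul(-1, Add(209, Mul(-1, 335)))), 1102)) = Add(43878, Mul(Add(Add(-130, Pow(28, 2), Mul(-21, 28)), Mul(-1, Add(209, Mul(-1, 335)))), 1102)) = Add(43878, Mul(Add(Add(-130, 784, -588), Mul(-1, Add(209, -335))), 1102)) = Add(43878, Mul(Add(66, Mul(-1, -126)), 1102)) = Add(43878, Mul(Add(66, 126), 1102)) = Add(43878, Mul(192, 1102)) = Add(43878, 211584) = 255462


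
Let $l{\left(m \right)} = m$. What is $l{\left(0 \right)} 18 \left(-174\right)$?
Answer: $0$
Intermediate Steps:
$l{\left(0 \right)} 18 \left(-174\right) = 0 \cdot 18 \left(-174\right) = 0 \left(-3132\right) = 0$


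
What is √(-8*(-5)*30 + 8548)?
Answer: 2*√2437 ≈ 98.732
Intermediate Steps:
√(-8*(-5)*30 + 8548) = √(40*30 + 8548) = √(1200 + 8548) = √9748 = 2*√2437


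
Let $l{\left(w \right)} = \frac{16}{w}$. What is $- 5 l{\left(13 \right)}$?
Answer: $- \frac{80}{13} \approx -6.1538$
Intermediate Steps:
$- 5 l{\left(13 \right)} = - 5 \cdot \frac{16}{13} = - 5 \cdot 16 \cdot \frac{1}{13} = \left(-5\right) \frac{16}{13} = - \frac{80}{13}$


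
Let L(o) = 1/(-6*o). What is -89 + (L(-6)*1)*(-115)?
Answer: -3319/36 ≈ -92.194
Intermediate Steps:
L(o) = -1/(6*o)
-89 + (L(-6)*1)*(-115) = -89 + (-1/6/(-6)*1)*(-115) = -89 + (-1/6*(-1/6)*1)*(-115) = -89 + ((1/36)*1)*(-115) = -89 + (1/36)*(-115) = -89 - 115/36 = -3319/36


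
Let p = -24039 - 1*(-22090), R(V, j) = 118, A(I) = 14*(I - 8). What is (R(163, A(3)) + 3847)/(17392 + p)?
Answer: 3965/15443 ≈ 0.25675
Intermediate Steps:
A(I) = -112 + 14*I (A(I) = 14*(-8 + I) = -112 + 14*I)
p = -1949 (p = -24039 + 22090 = -1949)
(R(163, A(3)) + 3847)/(17392 + p) = (118 + 3847)/(17392 - 1949) = 3965/15443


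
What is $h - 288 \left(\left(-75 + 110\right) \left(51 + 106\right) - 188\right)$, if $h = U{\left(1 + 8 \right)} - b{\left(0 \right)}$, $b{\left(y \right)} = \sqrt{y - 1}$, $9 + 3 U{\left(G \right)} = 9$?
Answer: $-1528416 - i \approx -1.5284 \cdot 10^{6} - 1.0 i$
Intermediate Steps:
$U{\left(G \right)} = 0$ ($U{\left(G \right)} = -3 + \frac{1}{3} \cdot 9 = -3 + 3 = 0$)
$b{\left(y \right)} = \sqrt{-1 + y}$
$h = - i$ ($h = 0 - \sqrt{-1 + 0} = 0 - \sqrt{-1} = 0 - i = - i \approx - 1.0 i$)
$h - 288 \left(\left(-75 + 110\right) \left(51 + 106\right) - 188\right) = - i - 288 \left(\left(-75 + 110\right) \left(51 + 106\right) - 188\right) = - i - 288 \left(35 \cdot 157 - 188\right) = - i - 288 \left(5495 - 188\right) = - i - 1528416 = -1528416 - i$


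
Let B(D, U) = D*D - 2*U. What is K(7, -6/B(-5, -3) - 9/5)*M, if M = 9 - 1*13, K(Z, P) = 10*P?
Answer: 2472/31 ≈ 79.742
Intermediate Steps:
B(D, U) = D**2 - 2*U
M = -4 (M = 9 - 13 = -4)
K(7, -6/B(-5, -3) - 9/5)*M = (10*(-6/((-5)**2 - 2*(-3)) - 9/5))*(-4) = (10*(-6/(25 + 6) - 9*1/5))*(-4) = (10*(-6/31 - 9/5))*(-4) = (10*(-309/155))*(-4) = -618/31*(-4) = 2472/31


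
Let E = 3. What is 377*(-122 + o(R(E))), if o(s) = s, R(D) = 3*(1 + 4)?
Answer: -40339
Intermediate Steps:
R(D) = 15 (R(D) = 3*5 = 15)
377*(-122 + o(R(E))) = 377*(-122 + 15) = 377*(-107) = -40339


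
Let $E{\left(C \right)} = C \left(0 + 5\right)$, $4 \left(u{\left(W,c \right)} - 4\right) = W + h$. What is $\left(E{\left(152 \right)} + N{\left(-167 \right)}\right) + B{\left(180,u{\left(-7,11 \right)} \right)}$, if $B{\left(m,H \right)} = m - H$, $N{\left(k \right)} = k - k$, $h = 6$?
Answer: $\frac{3745}{4} \approx 936.25$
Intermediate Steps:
$N{\left(k \right)} = 0$
$u{\left(W,c \right)} = \frac{11}{2} + \frac{W}{4}$ ($u{\left(W,c \right)} = 4 + \frac{W + 6}{4} = 4 + \frac{6 + W}{4} = 4 + \left(\frac{3}{2} + \frac{W}{4}\right) = \frac{11}{2} + \frac{W}{4}$)
$E{\left(C \right)} = 5 C$ ($E{\left(C \right)} = C 5 = 5 C$)
$\left(E{\left(152 \right)} + N{\left(-167 \right)}\right) + B{\left(180,u{\left(-7,11 \right)} \right)} = \left(5 \cdot 152 + 0\right) + \left(180 - \left(\frac{11}{2} + \frac{1}{4} \left(-7\right)\right)\right) = \left(760 + 0\right) + \left(180 - \left(\frac{11}{2} - \frac{7}{4}\right)\right) = 760 + \left(180 - \frac{15}{4}\right) = 760 + \frac{705}{4} = \frac{3745}{4}$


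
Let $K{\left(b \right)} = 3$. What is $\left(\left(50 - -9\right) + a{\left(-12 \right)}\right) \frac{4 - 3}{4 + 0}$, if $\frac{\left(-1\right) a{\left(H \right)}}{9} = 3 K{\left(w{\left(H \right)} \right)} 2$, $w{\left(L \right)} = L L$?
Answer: $- \frac{103}{4} \approx -25.75$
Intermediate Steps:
$w{\left(L \right)} = L^{2}$
$a{\left(H \right)} = -162$ ($a{\left(H \right)} = - 9 \cdot 3 \cdot 3 \cdot 2 = - 9 \cdot 9 \cdot 2 = \left(-9\right) 18 = -162$)
$\left(\left(50 - -9\right) + a{\left(-12 \right)}\right) \frac{4 - 3}{4 + 0} = \left(\left(50 - -9\right) - 162\right) \frac{4 - 3}{4 + 0} = \left(\left(50 + 9\right) - 162\right) 1 \cdot \frac{1}{4} = \left(59 - 162\right) 1 \cdot \frac{1}{4} = \left(-103\right) \frac{1}{4} = - \frac{103}{4}$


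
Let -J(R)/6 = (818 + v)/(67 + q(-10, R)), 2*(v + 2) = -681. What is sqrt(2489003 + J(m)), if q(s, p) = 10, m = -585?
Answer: sqrt(14757079106)/77 ≈ 1577.6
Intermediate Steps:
v = -685/2 (v = -2 + (1/2)*(-681) = -2 - 681/2 = -685/2 ≈ -342.50)
J(R) = -2853/77 (J(R) = -6*(818 - 685/2)/(67 + 10) = -2853/77)
sqrt(2489003 + J(m)) = sqrt(2489003 - 2853/77) = sqrt(191650378/77) = sqrt(14757079106)/77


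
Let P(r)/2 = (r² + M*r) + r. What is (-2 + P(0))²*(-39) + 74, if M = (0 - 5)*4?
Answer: -82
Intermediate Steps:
M = -20 (M = -5*4 = -20)
P(r) = -38*r + 2*r² (P(r) = 2*((r² - 20*r) + r) = 2*(r² - 19*r) = -38*r + 2*r²)
(-2 + P(0))²*(-39) + 74 = (-2 + 2*0*(-19 + 0))²*(-39) + 74 = (-2 + 2*0*(-19))²*(-39) + 74 = (-2 + 0)²*(-39) + 74 = (-2)²*(-39) + 74 = 4*(-39) + 74 = -156 + 74 = -82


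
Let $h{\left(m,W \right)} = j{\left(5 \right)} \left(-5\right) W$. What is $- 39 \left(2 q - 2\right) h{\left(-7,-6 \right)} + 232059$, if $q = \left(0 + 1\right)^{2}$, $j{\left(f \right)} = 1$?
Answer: $232059$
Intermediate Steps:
$q = 1$ ($q = 1^{2} = 1$)
$h{\left(m,W \right)} = - 5 W$ ($h{\left(m,W \right)} = 1 \left(-5\right) W = - 5 W$)
$- 39 \left(2 q - 2\right) h{\left(-7,-6 \right)} + 232059 = - 39 \left(2 \cdot 1 - 2\right) \left(\left(-5\right) \left(-6\right)\right) + 232059 = - 39 \left(2 - 2\right) 30 + 232059 = \left(-39\right) 0 \cdot 30 + 232059 = 0 \cdot 30 + 232059 = 0 + 232059 = 232059$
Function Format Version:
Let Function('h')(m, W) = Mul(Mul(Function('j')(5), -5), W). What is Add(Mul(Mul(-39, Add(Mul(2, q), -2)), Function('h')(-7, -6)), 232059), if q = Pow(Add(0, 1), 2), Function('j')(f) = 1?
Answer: 232059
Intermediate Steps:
q = 1 (q = Pow(1, 2) = 1)
Function('h')(m, W) = Mul(-5, W) (Function('h')(m, W) = Mul(Mul(1, -5), W) = Mul(-5, W))
Add(Mul(Mul(-39, Add(Mul(2, q), -2)), Function('h')(-7, -6)), 232059) = Add(Mul(Mul(-39, Add(Mul(2, 1), -2)), Mul(-5, -6)), 232059) = Add(Mul(Mul(-39, Add(2, -2)), 30), 232059) = Add(Mul(Mul(-39, 0), 30), 232059) = Add(Mul(0, 30), 232059) = Add(0, 232059) = 232059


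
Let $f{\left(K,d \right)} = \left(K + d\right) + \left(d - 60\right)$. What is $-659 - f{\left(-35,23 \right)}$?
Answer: $-610$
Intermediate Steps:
$f{\left(K,d \right)} = -60 + K + 2 d$ ($f{\left(K,d \right)} = \left(K + d\right) + \left(-60 + d\right) = -60 + K + 2 d$)
$-659 - f{\left(-35,23 \right)} = -659 - \left(-60 - 35 + 2 \cdot 23\right) = -659 - \left(-60 - 35 + 46\right) = -659 - -49 = -659 + 49 = -610$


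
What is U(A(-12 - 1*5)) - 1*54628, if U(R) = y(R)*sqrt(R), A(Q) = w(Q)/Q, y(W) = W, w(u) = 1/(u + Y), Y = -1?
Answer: -54628 + sqrt(34)/31212 ≈ -54628.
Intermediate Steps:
w(u) = 1/(-1 + u) (w(u) = 1/(u - 1) = 1/(-1 + u))
A(Q) = 1/(Q*(-1 + Q)) (A(Q) = 1/((-1 + Q)*Q) = 1/(Q*(-1 + Q)))
U(R) = R**(3/2) (U(R) = R*sqrt(R) = R**(3/2))
U(A(-12 - 1*5)) - 1*54628 = (1/((-12 - 1*5)*(-1 + (-12 - 1*5))))**(3/2) - 1*54628 = (1/((-12 - 5)*(-1 + (-12 - 5))))**(3/2) - 54628 = (1/((-17)*(-1 - 17)))**(3/2) - 54628 = (-1/17/(-18))**(3/2) - 54628 = (-1/17*(-1/18))**(3/2) - 54628 = (1/306)**(3/2) - 54628 = sqrt(34)/31212 - 54628 = -54628 + sqrt(34)/31212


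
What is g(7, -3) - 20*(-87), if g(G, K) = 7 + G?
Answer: 1754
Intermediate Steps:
g(7, -3) - 20*(-87) = (7 + 7) - 20*(-87) = 14 + 1740 = 1754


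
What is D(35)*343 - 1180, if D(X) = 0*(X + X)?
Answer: -1180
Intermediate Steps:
D(X) = 0 (D(X) = 0*(2*X) = 0)
D(35)*343 - 1180 = 0*343 - 1180 = 0 - 1180 = -1180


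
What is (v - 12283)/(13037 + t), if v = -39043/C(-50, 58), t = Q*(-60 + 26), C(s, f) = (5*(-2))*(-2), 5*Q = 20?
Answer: -284703/258020 ≈ -1.1034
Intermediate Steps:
Q = 4 (Q = (1/5)*20 = 4)
C(s, f) = 20 (C(s, f) = -10*(-2) = 20)
t = -136 (t = 4*(-60 + 26) = 4*(-34) = -136)
v = -39043/20 ≈ -1952.2
(v - 12283)/(13037 + t) = (-39043/20 - 12283)/(13037 - 136) = -284703/20/12901 = -284703/20*1/12901 = -284703/258020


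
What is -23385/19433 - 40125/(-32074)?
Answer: 29698635/623294042 ≈ 0.047648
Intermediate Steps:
-23385/19433 - 40125/(-32074) = -23385*1/19433 - 40125*(-1/32074) = -23385/19433 + 40125/32074 = 29698635/623294042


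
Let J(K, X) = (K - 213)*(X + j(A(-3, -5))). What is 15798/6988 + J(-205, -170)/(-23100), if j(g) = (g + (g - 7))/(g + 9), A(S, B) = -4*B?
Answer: -21141923/26598075 ≈ -0.79487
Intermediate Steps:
j(g) = (-7 + 2*g)/(9 + g) (j(g) = (g + (-7 + g))/(9 + g) = (-7 + 2*g)/(9 + g))
J(K, X) = (-213 + K)*(33/29 + X) (J(K, X) = (K - 213)*(X + (-7 + 2*(-4*(-5)))/(9 - 4*(-5))) = (-213 + K)*(X + (-7 + 2*20)/(9 + 20)) = (-213 + K)*(X + (-7 + 40)/29) = (-213 + K)*(X + (1/29)*33) = (-213 + K)*(X + 33/29) = (-213 + K)*(33/29 + X))
15798/6988 + J(-205, -170)/(-23100) = 15798/6988 + (-7029/29 - 213*(-170) + (33/29)*(-205) - 205*(-170))/(-23100) = 15798*(1/6988) + (-7029/29 + 36210 - 6765/29 + 34850)*(-1/23100) = 7899/3494 + (2046946/29)*(-1/23100) = 7899/3494 - 93043/30450 = -21141923/26598075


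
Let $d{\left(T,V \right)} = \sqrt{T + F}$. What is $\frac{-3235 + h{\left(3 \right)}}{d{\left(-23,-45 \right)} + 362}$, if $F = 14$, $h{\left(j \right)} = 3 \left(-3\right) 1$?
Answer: $- \frac{1174328}{131053} + \frac{9732 i}{131053} \approx -8.9607 + 0.07426 i$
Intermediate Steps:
$h{\left(j \right)} = -9$ ($h{\left(j \right)} = \left(-9\right) 1 = -9$)
$d{\left(T,V \right)} = \sqrt{14 + T}$ ($d{\left(T,V \right)} = \sqrt{T + 14} = \sqrt{14 + T}$)
$\frac{-3235 + h{\left(3 \right)}}{d{\left(-23,-45 \right)} + 362} = \frac{-3235 - 9}{\sqrt{14 - 23} + 362} = - \frac{3244}{\sqrt{-9} + 362} = - \frac{3244}{3 i + 362} = - \frac{3244}{362 + 3 i} = - 3244 \frac{362 - 3 i}{131053} = - \frac{3244 \left(362 - 3 i\right)}{131053}$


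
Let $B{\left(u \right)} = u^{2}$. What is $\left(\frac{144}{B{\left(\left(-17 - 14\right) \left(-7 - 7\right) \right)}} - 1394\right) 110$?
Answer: $- \frac{7220623300}{47089} \approx -1.5334 \cdot 10^{5}$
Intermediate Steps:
$\left(\frac{144}{B{\left(\left(-17 - 14\right) \left(-7 - 7\right) \right)}} - 1394\right) 110 = \left(\frac{144}{\left(\left(-17 - 14\right) \left(-7 - 7\right)\right)^{2}} - 1394\right) 110 = \left(\frac{144}{\left(\left(-31\right) \left(-14\right)\right)^{2}} - 1394\right) 110 = \left(\frac{144}{434^{2}} - 1394\right) 110 = \left(\frac{144}{188356} - 1394\right) 110 = \left(144 \cdot \frac{1}{188356} - 1394\right) 110 = \left(\frac{36}{47089} - 1394\right) 110 = \left(- \frac{65642030}{47089}\right) 110 = - \frac{7220623300}{47089}$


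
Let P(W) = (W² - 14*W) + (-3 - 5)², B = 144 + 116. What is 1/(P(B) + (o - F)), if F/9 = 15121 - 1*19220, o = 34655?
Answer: 1/135570 ≈ 7.3763e-6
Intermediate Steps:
B = 260
F = -36891 (F = 9*(15121 - 1*19220) = 9*(15121 - 19220) = 9*(-4099) = -36891)
P(W) = 64 + W² - 14*W (P(W) = (W² - 14*W) + (-8)² = (W² - 14*W) + 64 = 64 + W² - 14*W)
1/(P(B) + (o - F)) = 1/((64 + 260² - 14*260) + (34655 - 1*(-36891))) = 1/((64 + 67600 - 3640) + (34655 + 36891)) = 1/(64024 + 71546) = 1/135570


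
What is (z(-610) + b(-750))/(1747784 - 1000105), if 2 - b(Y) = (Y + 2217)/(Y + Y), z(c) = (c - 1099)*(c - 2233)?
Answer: 2429344989/373839500 ≈ 6.4984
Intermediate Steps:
z(c) = (-2233 + c)*(-1099 + c) (z(c) = (-1099 + c)*(-2233 + c) = (-2233 + c)*(-1099 + c))
b(Y) = 2 - (2217 + Y)/(2*Y) (b(Y) = 2 - (Y + 2217)/(Y + Y) = 2 - (2217 + Y)/(2*Y))
(z(-610) + b(-750))/(1747784 - 1000105) = ((2454067 + (-610)² - 3332*(-610)) + (3/2)*(-739 - 750)/(-750))/(1747784 - 1000105) = ((2454067 + 372100 + 2032520) + (3/2)*(-1/750)*(-1489))/747679 = (4858687 + 1489/500)*(1/747679) = (2429344989/500)*(1/747679) = 2429344989/373839500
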